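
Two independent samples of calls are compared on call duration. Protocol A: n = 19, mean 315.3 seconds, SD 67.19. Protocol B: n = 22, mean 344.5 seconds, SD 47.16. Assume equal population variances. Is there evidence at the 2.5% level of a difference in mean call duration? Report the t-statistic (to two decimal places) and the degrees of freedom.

t = -1.63, df = 39

Let group 1 = protocol A, group 2 = protocol B. H0: μ_1 = μ_2; H1: μ_1 ≠ μ_2 (two-sample pooled-variance t-test, two-sided).
s_p² = [(19−1)·67.19² + (22−1)·47.16²]/(19+22−2) = 3281.19
t = (315.3 − 344.5)/√[3281.19·(1/19 + 1/22)] = -1.63
df = n₁ + n₂ − 2 = 39
Two-sided p-value ≈ 0.112
Since p ≈ 0.112 > α = 0.025, fail to reject H0; the data do not provide sufficient evidence against H0.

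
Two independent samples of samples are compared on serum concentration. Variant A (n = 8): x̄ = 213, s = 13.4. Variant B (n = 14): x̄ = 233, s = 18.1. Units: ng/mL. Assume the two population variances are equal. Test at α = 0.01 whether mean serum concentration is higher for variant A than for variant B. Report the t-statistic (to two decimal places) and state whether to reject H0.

t = -2.72; fail to reject H0

Let group 1 = variant A, group 2 = variant B. H0: μ_1 = μ_2; H1: μ_1 > μ_2 (two-sample pooled-variance t-test, right-tailed).
s_p² = [(8−1)·13.4² + (14−1)·18.1²]/(8+14−2) = 275.793
t = (213 − 233)/√[275.793·(1/8 + 1/14)] = -2.72
df = n₁ + n₂ − 2 = 20
p-value = P(T ≥ -2.72) ≈ 0.9934
Since p ≈ 0.9934 > α = 0.01, fail to reject H0; the data do not provide sufficient evidence against H0.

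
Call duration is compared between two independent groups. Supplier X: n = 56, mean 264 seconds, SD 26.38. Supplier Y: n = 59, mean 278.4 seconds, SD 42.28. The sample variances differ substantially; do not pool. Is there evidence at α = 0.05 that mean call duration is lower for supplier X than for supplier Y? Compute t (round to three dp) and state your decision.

Let group 1 = supplier X, group 2 = supplier Y. H0: μ_1 = μ_2; H1: μ_1 < μ_2 (Welch's two-sample t-test, left-tailed).
t = (x̄_1 − x̄_2)/√(s_1²/n_1 + s_2²/n_2) = (264 − 278.4)/√(26.38²/56 + 42.28²/59) = -2.203
Welch–Satterthwaite df ≈ 97.96
p-value = P(T ≤ -2.203) ≈ 0.0150
Since p ≈ 0.0150 < α = 0.05, reject H0; the data support H1.

t = -2.203; reject H0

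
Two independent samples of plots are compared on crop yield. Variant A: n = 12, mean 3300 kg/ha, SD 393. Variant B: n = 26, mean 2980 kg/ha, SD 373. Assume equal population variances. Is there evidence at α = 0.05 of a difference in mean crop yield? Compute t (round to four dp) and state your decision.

t = 2.4179; reject H0

Let group 1 = variant A, group 2 = variant B. H0: μ_1 = μ_2; H1: μ_1 ≠ μ_2 (two-sample pooled-variance t-test, two-sided).
s_p² = [(12−1)·393² + (26−1)·373²]/(12+26−2) = 143810
t = (3300 − 2980)/√[143810·(1/12 + 1/26)] = 2.4179
df = n₁ + n₂ − 2 = 36
Two-sided p-value ≈ 0.0208
Since p ≈ 0.0208 < α = 0.05, reject H0; the data support H1.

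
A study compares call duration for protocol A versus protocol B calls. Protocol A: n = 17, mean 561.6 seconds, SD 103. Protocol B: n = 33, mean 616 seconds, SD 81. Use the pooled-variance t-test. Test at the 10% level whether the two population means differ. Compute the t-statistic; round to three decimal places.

Let group 1 = protocol A, group 2 = protocol B. H0: μ_1 = μ_2; H1: μ_1 ≠ μ_2 (two-sample pooled-variance t-test, two-sided).
s_p² = [(17−1)·103² + (33−1)·81²]/(17+33−2) = 7910.33
t = (561.6 − 616)/√[7910.33·(1/17 + 1/33)] = -2.049
df = n₁ + n₂ − 2 = 48
Two-sided p-value ≈ 0.046
Since p ≈ 0.046 < α = 0.1, reject H0; the evidence is statistically significant.

-2.049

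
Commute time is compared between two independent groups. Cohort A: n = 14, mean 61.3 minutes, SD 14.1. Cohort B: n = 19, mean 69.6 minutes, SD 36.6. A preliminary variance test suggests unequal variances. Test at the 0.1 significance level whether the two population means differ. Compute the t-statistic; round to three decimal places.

Let group 1 = cohort A, group 2 = cohort B. H0: μ_1 = μ_2; H1: μ_1 ≠ μ_2 (Welch's two-sample t-test, two-sided).
t = (x̄_1 − x̄_2)/√(s_1²/n_1 + s_2²/n_2) = (61.3 − 69.6)/√(14.1²/14 + 36.6²/19) = -0.902
Welch–Satterthwaite df ≈ 24.60
Two-sided p-value ≈ 0.3759
Since p ≈ 0.3759 > α = 0.1, fail to reject H0; the data do not provide sufficient evidence against H0.

-0.902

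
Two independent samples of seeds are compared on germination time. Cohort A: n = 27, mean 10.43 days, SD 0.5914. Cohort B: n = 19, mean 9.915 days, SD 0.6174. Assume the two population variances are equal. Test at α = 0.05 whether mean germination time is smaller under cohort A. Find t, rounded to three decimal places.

2.856

Let group 1 = cohort A, group 2 = cohort B. H0: μ_1 = μ_2; H1: μ_1 < μ_2 (two-sample pooled-variance t-test, left-tailed).
s_p² = [(27−1)·0.5914² + (19−1)·0.6174²]/(27+19−2) = 0.362611
t = (10.43 − 9.915)/√[0.362611·(1/27 + 1/19)] = 2.856
df = n₁ + n₂ − 2 = 44
p-value = P(T ≤ 2.856) ≈ 0.9967
Since p ≈ 0.9967 > α = 0.05, fail to reject H0; the evidence is not statistically significant.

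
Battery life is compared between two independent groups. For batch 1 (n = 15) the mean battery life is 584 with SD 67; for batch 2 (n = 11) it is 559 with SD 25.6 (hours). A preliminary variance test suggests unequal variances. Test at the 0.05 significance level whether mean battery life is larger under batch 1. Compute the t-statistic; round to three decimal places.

Let group 1 = batch 1, group 2 = batch 2. H0: μ_1 = μ_2; H1: μ_1 > μ_2 (Welch's two-sample t-test, right-tailed).
t = (x̄_1 − x̄_2)/√(s_1²/n_1 + s_2²/n_2) = (584 − 559)/√(67²/15 + 25.6²/11) = 1.320
Welch–Satterthwaite df ≈ 19.07
p-value = P(T ≥ 1.320) ≈ 0.101
Since p ≈ 0.101 > α = 0.05, fail to reject H0; the evidence is not statistically significant.

1.320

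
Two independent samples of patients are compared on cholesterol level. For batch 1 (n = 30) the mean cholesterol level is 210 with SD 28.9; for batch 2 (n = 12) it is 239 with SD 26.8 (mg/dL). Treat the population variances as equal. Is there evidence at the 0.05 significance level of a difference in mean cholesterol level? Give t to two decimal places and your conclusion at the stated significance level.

Let group 1 = batch 1, group 2 = batch 2. H0: μ_1 = μ_2; H1: μ_1 ≠ μ_2 (two-sample pooled-variance t-test, two-sided).
s_p² = [(30−1)·28.9² + (12−1)·26.8²]/(30+12−2) = 803.043
t = (210 − 239)/√[803.043·(1/30 + 1/12)] = -3.00
df = n₁ + n₂ − 2 = 40
Two-sided p-value ≈ 0.005
Since p ≈ 0.005 < α = 0.05, reject H0; the evidence is statistically significant.

t = -3.00; reject H0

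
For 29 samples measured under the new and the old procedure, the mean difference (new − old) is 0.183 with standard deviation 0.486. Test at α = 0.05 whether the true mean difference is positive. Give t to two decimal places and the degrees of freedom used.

t = 2.03, df = 28

H0: μ_d = 0; H1: μ_d > 0 (paired t-test on the differences, right-tailed).
t = d̄/(s_d/√n) = 0.183/(0.486/√29) = 2.03
df = n − 1 = 28
p-value = P(T ≥ 2.03) ≈ 0.0261
Since p ≈ 0.0261 < α = 0.05, reject H0; the evidence is statistically significant.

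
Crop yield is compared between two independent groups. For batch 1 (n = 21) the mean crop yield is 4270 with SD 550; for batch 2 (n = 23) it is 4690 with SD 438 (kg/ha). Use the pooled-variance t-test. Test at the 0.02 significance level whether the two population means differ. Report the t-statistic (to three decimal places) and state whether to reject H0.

t = -2.814; reject H0

Let group 1 = batch 1, group 2 = batch 2. H0: μ_1 = μ_2; H1: μ_1 ≠ μ_2 (two-sample pooled-variance t-test, two-sided).
s_p² = [(21−1)·550² + (23−1)·438²]/(21+23−2) = 244537
t = (4270 − 4690)/√[244537·(1/21 + 1/23)] = -2.814
df = n₁ + n₂ − 2 = 42
Two-sided p-value ≈ 0.0074
Since p ≈ 0.0074 < α = 0.02, reject H0; the evidence is statistically significant.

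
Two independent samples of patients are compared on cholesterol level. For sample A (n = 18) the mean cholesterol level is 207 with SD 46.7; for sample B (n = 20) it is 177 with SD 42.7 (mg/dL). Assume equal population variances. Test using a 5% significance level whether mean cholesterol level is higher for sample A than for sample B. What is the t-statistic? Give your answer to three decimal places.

Let group 1 = sample A, group 2 = sample B. H0: μ_1 = μ_2; H1: μ_1 > μ_2 (two-sample pooled-variance t-test, right-tailed).
s_p² = [(18−1)·46.7² + (20−1)·42.7²]/(18+20−2) = 1992.16
t = (207 − 177)/√[1992.16·(1/18 + 1/20)] = 2.069
df = n₁ + n₂ − 2 = 36
p-value = P(T ≥ 2.069) ≈ 0.023
Since p ≈ 0.023 < α = 0.05, reject H0; the evidence is statistically significant.

2.069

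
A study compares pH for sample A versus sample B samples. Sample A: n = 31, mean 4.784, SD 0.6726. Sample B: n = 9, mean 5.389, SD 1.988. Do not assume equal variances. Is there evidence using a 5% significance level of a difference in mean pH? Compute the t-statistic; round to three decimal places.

-0.898

Let group 1 = sample A, group 2 = sample B. H0: μ_1 = μ_2; H1: μ_1 ≠ μ_2 (Welch's two-sample t-test, two-sided).
t = (x̄_1 − x̄_2)/√(s_1²/n_1 + s_2²/n_2) = (4.784 − 5.389)/√(0.6726²/31 + 1.988²/9) = -0.898
Welch–Satterthwaite df ≈ 8.54
Two-sided p-value ≈ 0.394
Since p ≈ 0.394 > α = 0.05, fail to reject H0; the data do not provide sufficient evidence against H0.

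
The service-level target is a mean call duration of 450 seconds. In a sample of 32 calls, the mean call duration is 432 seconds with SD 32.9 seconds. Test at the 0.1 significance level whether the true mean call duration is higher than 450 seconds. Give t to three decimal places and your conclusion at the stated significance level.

H0: μ = 450; H1: μ > 450 (one-sample t-test, right-tailed).
t = (x̄ − μ₀)/(s/√n) = (432 − 450)/(32.9/√32) = -3.095
df = n − 1 = 31
p-value = P(T ≥ -3.095) ≈ 0.998
Since p ≈ 0.998 > α = 0.1, fail to reject H0; the evidence is not statistically significant.

t = -3.095; fail to reject H0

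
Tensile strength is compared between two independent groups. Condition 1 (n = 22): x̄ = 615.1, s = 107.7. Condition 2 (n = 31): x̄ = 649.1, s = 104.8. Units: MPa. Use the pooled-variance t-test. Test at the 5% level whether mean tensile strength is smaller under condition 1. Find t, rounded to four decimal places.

-1.1506

Let group 1 = condition 1, group 2 = condition 2. H0: μ_1 = μ_2; H1: μ_1 < μ_2 (two-sample pooled-variance t-test, left-tailed).
s_p² = [(22−1)·107.7² + (31−1)·104.8²]/(22+31−2) = 11236.8
t = (615.1 − 649.1)/√[11236.8·(1/22 + 1/31)] = -1.1506
df = n₁ + n₂ − 2 = 51
p-value = P(T ≤ -1.1506) ≈ 0.1276
Since p ≈ 0.1276 > α = 0.05, fail to reject H0; the evidence is not statistically significant.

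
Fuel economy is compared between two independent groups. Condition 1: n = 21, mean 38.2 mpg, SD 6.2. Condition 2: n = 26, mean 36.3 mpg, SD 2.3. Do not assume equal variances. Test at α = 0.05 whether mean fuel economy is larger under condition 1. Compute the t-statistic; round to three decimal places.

1.332

Let group 1 = condition 1, group 2 = condition 2. H0: μ_1 = μ_2; H1: μ_1 > μ_2 (Welch's two-sample t-test, right-tailed).
t = (x̄_1 − x̄_2)/√(s_1²/n_1 + s_2²/n_2) = (38.2 − 36.3)/√(6.2²/21 + 2.3²/26) = 1.332
Welch–Satterthwaite df ≈ 24.45
p-value = P(T ≥ 1.332) ≈ 0.098
Since p ≈ 0.098 > α = 0.05, fail to reject H0; the evidence is not statistically significant.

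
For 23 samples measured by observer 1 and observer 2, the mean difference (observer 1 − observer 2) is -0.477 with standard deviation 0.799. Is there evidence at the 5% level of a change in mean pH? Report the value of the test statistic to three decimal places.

H0: μ_d = 0; H1: μ_d ≠ 0 (paired t-test on the differences, two-sided).
t = d̄/(s_d/√n) = -0.477/(0.799/√23) = -2.863
df = n − 1 = 22
Two-sided p-value ≈ 0.0090
Since p ≈ 0.0090 < α = 0.05, reject H0; the data support H1.

-2.863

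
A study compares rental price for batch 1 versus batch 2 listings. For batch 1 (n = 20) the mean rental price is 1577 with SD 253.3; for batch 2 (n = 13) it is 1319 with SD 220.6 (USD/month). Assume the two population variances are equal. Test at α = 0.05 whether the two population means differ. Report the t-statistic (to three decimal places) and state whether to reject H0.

Let group 1 = batch 1, group 2 = batch 2. H0: μ_1 = μ_2; H1: μ_1 ≠ μ_2 (two-sample pooled-variance t-test, two-sided).
s_p² = [(20−1)·253.3² + (13−1)·220.6²]/(20+13−2) = 58162.2
t = (1577 − 1319)/√[58162.2·(1/20 + 1/13)] = 3.003
df = n₁ + n₂ − 2 = 31
Two-sided p-value ≈ 0.005
Since p ≈ 0.005 < α = 0.05, reject H0; the evidence is statistically significant.

t = 3.003; reject H0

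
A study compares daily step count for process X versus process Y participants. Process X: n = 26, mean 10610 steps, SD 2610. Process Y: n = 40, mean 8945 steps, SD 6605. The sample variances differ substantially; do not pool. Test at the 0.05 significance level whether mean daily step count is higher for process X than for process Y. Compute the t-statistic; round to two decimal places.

1.43

Let group 1 = process X, group 2 = process Y. H0: μ_1 = μ_2; H1: μ_1 > μ_2 (Welch's two-sample t-test, right-tailed).
t = (x̄_1 − x̄_2)/√(s_1²/n_1 + s_2²/n_2) = (10610 − 8945)/√(2610²/26 + 6605²/40) = 1.43
Welch–Satterthwaite df ≈ 55.03
p-value = P(T ≥ 1.43) ≈ 0.079
Since p ≈ 0.079 > α = 0.05, fail to reject H0; the evidence is not statistically significant.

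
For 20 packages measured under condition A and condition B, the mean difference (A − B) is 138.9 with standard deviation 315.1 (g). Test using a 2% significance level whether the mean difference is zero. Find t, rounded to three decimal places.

H0: μ_d = 0; H1: μ_d ≠ 0 (paired t-test on the differences, two-sided).
t = d̄/(s_d/√n) = 138.9/(315.1/√20) = 1.971
df = n − 1 = 19
Two-sided p-value ≈ 0.0634
Since p ≈ 0.0634 > α = 0.02, fail to reject H0; the evidence is not statistically significant.

1.971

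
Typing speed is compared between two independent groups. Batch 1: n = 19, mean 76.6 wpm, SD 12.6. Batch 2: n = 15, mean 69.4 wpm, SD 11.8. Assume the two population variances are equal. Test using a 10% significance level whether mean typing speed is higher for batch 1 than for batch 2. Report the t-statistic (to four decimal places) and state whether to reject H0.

Let group 1 = batch 1, group 2 = batch 2. H0: μ_1 = μ_2; H1: μ_1 > μ_2 (two-sample pooled-variance t-test, right-tailed).
s_p² = [(19−1)·12.6² + (15−1)·11.8²]/(19+15−2) = 150.22
t = (76.6 − 69.4)/√[150.22·(1/19 + 1/15)] = 1.7008
df = n₁ + n₂ − 2 = 32
p-value = P(T ≥ 1.7008) ≈ 0.0493
Since p ≈ 0.0493 < α = 0.1, reject H0; the data support H1.

t = 1.7008; reject H0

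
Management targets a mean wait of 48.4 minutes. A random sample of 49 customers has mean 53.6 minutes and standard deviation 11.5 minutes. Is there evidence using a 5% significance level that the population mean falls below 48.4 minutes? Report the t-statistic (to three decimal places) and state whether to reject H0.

t = 3.165; fail to reject H0

H0: μ = 48.4; H1: μ < 48.4 (one-sample t-test, left-tailed).
t = (x̄ − μ₀)/(s/√n) = (53.6 − 48.4)/(11.5/√49) = 3.165
df = n − 1 = 48
p-value = P(T ≤ 3.165) ≈ 0.9987
Since p ≈ 0.9987 > α = 0.05, fail to reject H0; the evidence is not statistically significant.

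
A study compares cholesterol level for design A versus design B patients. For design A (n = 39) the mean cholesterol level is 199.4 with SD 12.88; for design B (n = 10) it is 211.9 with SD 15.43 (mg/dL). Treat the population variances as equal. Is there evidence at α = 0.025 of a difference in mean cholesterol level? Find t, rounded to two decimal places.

-2.63

Let group 1 = design A, group 2 = design B. H0: μ_1 = μ_2; H1: μ_1 ≠ μ_2 (two-sample pooled-variance t-test, two-sided).
s_p² = [(39−1)·12.88² + (10−1)·15.43²]/(39+10−2) = 179.718
t = (199.4 − 211.9)/√[179.718·(1/39 + 1/10)] = -2.63
df = n₁ + n₂ − 2 = 47
Two-sided p-value ≈ 0.0115
Since p ≈ 0.0115 < α = 0.025, reject H0; the data support H1.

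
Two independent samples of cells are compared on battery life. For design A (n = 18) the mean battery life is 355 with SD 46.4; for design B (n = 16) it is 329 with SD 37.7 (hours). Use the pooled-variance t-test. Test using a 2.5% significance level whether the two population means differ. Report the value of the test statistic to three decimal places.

1.779

Let group 1 = design A, group 2 = design B. H0: μ_1 = μ_2; H1: μ_1 ≠ μ_2 (two-sample pooled-variance t-test, two-sided).
s_p² = [(18−1)·46.4² + (16−1)·37.7²]/(18+16−2) = 1809.99
t = (355 − 329)/√[1809.99·(1/18 + 1/16)] = 1.779
df = n₁ + n₂ − 2 = 32
Two-sided p-value ≈ 0.085
Since p ≈ 0.085 > α = 0.025, fail to reject H0; the evidence is not statistically significant.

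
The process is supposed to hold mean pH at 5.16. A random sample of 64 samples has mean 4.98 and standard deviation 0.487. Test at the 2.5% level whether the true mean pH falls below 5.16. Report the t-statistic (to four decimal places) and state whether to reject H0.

H0: μ = 5.16; H1: μ < 5.16 (one-sample t-test, left-tailed).
t = (x̄ − μ₀)/(s/√n) = (4.98 − 5.16)/(0.487/√64) = -2.9569
df = n − 1 = 63
p-value = P(T ≤ -2.9569) ≈ 0.0022
Since p ≈ 0.0022 < α = 0.025, reject H0; the data support H1.

t = -2.9569; reject H0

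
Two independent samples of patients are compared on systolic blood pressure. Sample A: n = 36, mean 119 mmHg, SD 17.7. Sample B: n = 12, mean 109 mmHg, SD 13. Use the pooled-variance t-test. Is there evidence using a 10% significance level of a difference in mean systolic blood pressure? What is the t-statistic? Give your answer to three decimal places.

1.797

Let group 1 = sample A, group 2 = sample B. H0: μ_1 = μ_2; H1: μ_1 ≠ μ_2 (two-sample pooled-variance t-test, two-sided).
s_p² = [(36−1)·17.7² + (12−1)·13²]/(36+12−2) = 278.786
t = (119 − 109)/√[278.786·(1/36 + 1/12)] = 1.797
df = n₁ + n₂ − 2 = 46
Two-sided p-value ≈ 0.079
Since p ≈ 0.079 < α = 0.1, reject H0; the data support H1.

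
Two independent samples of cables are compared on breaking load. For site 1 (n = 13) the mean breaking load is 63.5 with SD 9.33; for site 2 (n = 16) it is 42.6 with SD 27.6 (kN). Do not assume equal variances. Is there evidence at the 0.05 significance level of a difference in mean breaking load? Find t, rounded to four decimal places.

2.8361

Let group 1 = site 1, group 2 = site 2. H0: μ_1 = μ_2; H1: μ_1 ≠ μ_2 (Welch's two-sample t-test, two-sided).
t = (x̄_1 − x̄_2)/√(s_1²/n_1 + s_2²/n_2) = (63.5 − 42.6)/√(9.33²/13 + 27.6²/16) = 2.8361
Welch–Satterthwaite df ≈ 19.05
Two-sided p-value ≈ 0.011
Since p ≈ 0.011 < α = 0.05, reject H0; the data support H1.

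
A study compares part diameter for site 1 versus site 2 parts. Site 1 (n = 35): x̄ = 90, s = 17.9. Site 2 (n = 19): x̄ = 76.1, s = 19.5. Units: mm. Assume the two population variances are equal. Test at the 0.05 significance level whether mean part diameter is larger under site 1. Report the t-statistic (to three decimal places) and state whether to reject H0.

Let group 1 = site 1, group 2 = site 2. H0: μ_1 = μ_2; H1: μ_1 > μ_2 (two-sample pooled-variance t-test, right-tailed).
s_p² = [(35−1)·17.9² + (19−1)·19.5²]/(35+19−2) = 341.124
t = (90 − 76.1)/√[341.124·(1/35 + 1/19)] = 2.641
df = n₁ + n₂ − 2 = 52
p-value = P(T ≥ 2.641) ≈ 0.0054
Since p ≈ 0.0054 < α = 0.05, reject H0; the evidence is statistically significant.

t = 2.641; reject H0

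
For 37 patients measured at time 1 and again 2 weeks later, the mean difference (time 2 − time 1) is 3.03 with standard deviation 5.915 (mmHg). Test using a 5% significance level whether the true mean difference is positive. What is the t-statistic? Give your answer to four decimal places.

3.1159

H0: μ_d = 0; H1: μ_d > 0 (paired t-test on the differences, right-tailed).
t = d̄/(s_d/√n) = 3.03/(5.915/√37) = 3.1159
df = n − 1 = 36
p-value = P(T ≥ 3.1159) ≈ 0.0018
Since p ≈ 0.0018 < α = 0.05, reject H0; the data support H1.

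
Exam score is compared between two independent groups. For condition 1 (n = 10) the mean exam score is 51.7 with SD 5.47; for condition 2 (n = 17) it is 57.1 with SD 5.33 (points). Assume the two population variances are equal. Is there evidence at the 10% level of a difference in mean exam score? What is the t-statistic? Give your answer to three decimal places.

-2.518

Let group 1 = condition 1, group 2 = condition 2. H0: μ_1 = μ_2; H1: μ_1 ≠ μ_2 (two-sample pooled-variance t-test, two-sided).
s_p² = [(10−1)·5.47² + (17−1)·5.33²]/(10+17−2) = 28.9532
t = (51.7 − 57.1)/√[28.9532·(1/10 + 1/17)] = -2.518
df = n₁ + n₂ − 2 = 25
Two-sided p-value ≈ 0.019
Since p ≈ 0.019 < α = 0.1, reject H0; the data support H1.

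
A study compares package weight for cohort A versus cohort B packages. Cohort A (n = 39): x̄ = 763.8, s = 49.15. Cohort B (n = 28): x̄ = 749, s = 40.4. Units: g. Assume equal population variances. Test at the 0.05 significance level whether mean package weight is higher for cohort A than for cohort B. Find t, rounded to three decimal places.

1.307

Let group 1 = cohort A, group 2 = cohort B. H0: μ_1 = μ_2; H1: μ_1 > μ_2 (two-sample pooled-variance t-test, right-tailed).
s_p² = [(39−1)·49.15² + (28−1)·40.4²]/(39+28−2) = 2090.24
t = (763.8 − 749)/√[2090.24·(1/39 + 1/28)] = 1.307
df = n₁ + n₂ − 2 = 65
p-value = P(T ≥ 1.307) ≈ 0.098
Since p ≈ 0.098 > α = 0.05, fail to reject H0; the evidence is not statistically significant.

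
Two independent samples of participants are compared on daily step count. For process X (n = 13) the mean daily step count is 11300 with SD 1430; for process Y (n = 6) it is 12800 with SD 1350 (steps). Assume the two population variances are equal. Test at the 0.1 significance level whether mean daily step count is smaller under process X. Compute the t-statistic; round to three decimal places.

Let group 1 = process X, group 2 = process Y. H0: μ_1 = μ_2; H1: μ_1 < μ_2 (two-sample pooled-variance t-test, left-tailed).
s_p² = [(13−1)·1430² + (6−1)·1350²]/(13+6−2) = 1979490
t = (11300 − 12800)/√[1979490·(1/13 + 1/6)] = -2.160
df = n₁ + n₂ − 2 = 17
p-value = P(T ≤ -2.160) ≈ 0.023
Since p ≈ 0.023 < α = 0.1, reject H0; the data support H1.

-2.160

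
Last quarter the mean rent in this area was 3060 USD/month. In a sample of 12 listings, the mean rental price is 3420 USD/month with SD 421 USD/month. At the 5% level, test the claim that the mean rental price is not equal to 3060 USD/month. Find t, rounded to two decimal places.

H0: μ = 3060; H1: μ ≠ 3060 (one-sample t-test, two-sided).
t = (x̄ − μ₀)/(s/√n) = (3420 − 3060)/(421/√12) = 2.96
df = n − 1 = 11
Two-sided p-value ≈ 0.013
Since p ≈ 0.013 < α = 0.05, reject H0; the evidence is statistically significant.

2.96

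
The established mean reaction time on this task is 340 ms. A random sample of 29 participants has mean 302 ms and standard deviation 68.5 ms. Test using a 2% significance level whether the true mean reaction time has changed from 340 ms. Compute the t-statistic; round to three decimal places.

-2.987

H0: μ = 340; H1: μ ≠ 340 (one-sample t-test, two-sided).
t = (x̄ − μ₀)/(s/√n) = (302 − 340)/(68.5/√29) = -2.987
df = n − 1 = 28
Two-sided p-value ≈ 0.0058
Since p ≈ 0.0058 < α = 0.02, reject H0; the data support H1.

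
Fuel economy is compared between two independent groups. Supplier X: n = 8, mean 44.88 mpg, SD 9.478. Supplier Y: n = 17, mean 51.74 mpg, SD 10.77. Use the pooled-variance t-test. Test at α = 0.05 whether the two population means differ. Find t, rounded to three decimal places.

-1.539

Let group 1 = supplier X, group 2 = supplier Y. H0: μ_1 = μ_2; H1: μ_1 ≠ μ_2 (two-sample pooled-variance t-test, two-sided).
s_p² = [(8−1)·9.478² + (17−1)·10.77²]/(8+17−2) = 108.031
t = (44.88 − 51.74)/√[108.031·(1/8 + 1/17)] = -1.539
df = n₁ + n₂ − 2 = 23
Two-sided p-value ≈ 0.137
Since p ≈ 0.137 > α = 0.05, fail to reject H0; the data do not provide sufficient evidence against H0.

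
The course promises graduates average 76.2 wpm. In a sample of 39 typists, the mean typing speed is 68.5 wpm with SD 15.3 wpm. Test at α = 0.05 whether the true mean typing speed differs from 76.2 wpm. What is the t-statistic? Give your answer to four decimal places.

H0: μ = 76.2; H1: μ ≠ 76.2 (one-sample t-test, two-sided).
t = (x̄ − μ₀)/(s/√n) = (68.5 − 76.2)/(15.3/√39) = -3.1429
df = n − 1 = 38
Two-sided p-value ≈ 0.003
Since p ≈ 0.003 < α = 0.05, reject H0; the data support H1.

-3.1429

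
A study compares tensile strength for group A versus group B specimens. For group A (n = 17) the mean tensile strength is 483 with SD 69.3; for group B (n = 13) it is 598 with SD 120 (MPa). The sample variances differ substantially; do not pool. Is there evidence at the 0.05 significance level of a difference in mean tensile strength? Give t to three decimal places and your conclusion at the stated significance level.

Let group 1 = group A, group 2 = group B. H0: μ_1 = μ_2; H1: μ_1 ≠ μ_2 (Welch's two-sample t-test, two-sided).
t = (x̄_1 − x̄_2)/√(s_1²/n_1 + s_2²/n_2) = (483 − 598)/√(69.3²/17 + 120²/13) = -3.084
Welch–Satterthwaite df ≈ 18.02
Two-sided p-value ≈ 0.006
Since p ≈ 0.006 < α = 0.05, reject H0; the data support H1.

t = -3.084; reject H0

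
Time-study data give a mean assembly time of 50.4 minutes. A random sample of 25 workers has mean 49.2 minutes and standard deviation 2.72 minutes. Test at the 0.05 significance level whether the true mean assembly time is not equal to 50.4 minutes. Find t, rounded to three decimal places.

-2.206

H0: μ = 50.4; H1: μ ≠ 50.4 (one-sample t-test, two-sided).
t = (x̄ − μ₀)/(s/√n) = (49.2 − 50.4)/(2.72/√25) = -2.206
df = n − 1 = 24
Two-sided p-value ≈ 0.0372
Since p ≈ 0.0372 < α = 0.05, reject H0; the evidence is statistically significant.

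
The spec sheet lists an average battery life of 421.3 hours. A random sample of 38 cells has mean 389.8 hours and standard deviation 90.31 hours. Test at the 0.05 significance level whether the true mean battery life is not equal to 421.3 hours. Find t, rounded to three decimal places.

-2.150

H0: μ = 421.3; H1: μ ≠ 421.3 (one-sample t-test, two-sided).
t = (x̄ − μ₀)/(s/√n) = (389.8 − 421.3)/(90.31/√38) = -2.150
df = n − 1 = 37
Two-sided p-value ≈ 0.038
Since p ≈ 0.038 < α = 0.05, reject H0; the evidence is statistically significant.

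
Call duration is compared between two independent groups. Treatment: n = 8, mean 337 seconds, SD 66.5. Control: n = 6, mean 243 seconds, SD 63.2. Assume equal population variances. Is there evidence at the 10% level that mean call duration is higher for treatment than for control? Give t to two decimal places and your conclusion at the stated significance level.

t = 2.67; reject H0

Let group 1 = treatment, group 2 = control. H0: μ_1 = μ_2; H1: μ_1 > μ_2 (two-sample pooled-variance t-test, right-tailed).
s_p² = [(8−1)·66.5² + (6−1)·63.2²]/(8+6−2) = 4243.91
t = (337 − 243)/√[4243.91·(1/8 + 1/6)] = 2.67
df = n₁ + n₂ − 2 = 12
p-value = P(T ≥ 2.67) ≈ 0.010
Since p ≈ 0.010 < α = 0.1, reject H0; the evidence is statistically significant.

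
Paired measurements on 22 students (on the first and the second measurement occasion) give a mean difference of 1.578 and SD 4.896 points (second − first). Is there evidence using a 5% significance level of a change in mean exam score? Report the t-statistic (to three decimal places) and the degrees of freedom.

H0: μ_d = 0; H1: μ_d ≠ 0 (paired t-test on the differences, two-sided).
t = d̄/(s_d/√n) = 1.578/(4.896/√22) = 1.512
df = n − 1 = 21
Two-sided p-value ≈ 0.1455
Since p ≈ 0.1455 > α = 0.05, fail to reject H0; the data do not provide sufficient evidence against H0.

t = 1.512, df = 21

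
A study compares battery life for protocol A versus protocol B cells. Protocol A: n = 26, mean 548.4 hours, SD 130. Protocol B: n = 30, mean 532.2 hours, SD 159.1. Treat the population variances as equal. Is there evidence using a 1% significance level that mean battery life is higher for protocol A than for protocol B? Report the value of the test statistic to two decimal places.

Let group 1 = protocol A, group 2 = protocol B. H0: μ_1 = μ_2; H1: μ_1 > μ_2 (two-sample pooled-variance t-test, right-tailed).
s_p² = [(26−1)·130² + (30−1)·159.1²]/(26+30−2) = 21418
t = (548.4 − 532.2)/√[21418·(1/26 + 1/30)] = 0.41
df = n₁ + n₂ − 2 = 54
p-value = P(T ≥ 0.41) ≈ 0.3406
Since p ≈ 0.3406 > α = 0.01, fail to reject H0; the data do not provide sufficient evidence against H0.

0.41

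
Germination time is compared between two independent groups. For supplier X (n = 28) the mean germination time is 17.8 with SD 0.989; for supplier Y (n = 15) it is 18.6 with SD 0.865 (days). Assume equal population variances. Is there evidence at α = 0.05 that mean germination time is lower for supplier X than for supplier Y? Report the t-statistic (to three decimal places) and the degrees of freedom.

t = -2.636, df = 41

Let group 1 = supplier X, group 2 = supplier Y. H0: μ_1 = μ_2; H1: μ_1 < μ_2 (two-sample pooled-variance t-test, left-tailed).
s_p² = [(28−1)·0.989² + (15−1)·0.865²]/(28+15−2) = 0.89962
t = (17.8 − 18.6)/√[0.89962·(1/28 + 1/15)] = -2.636
df = n₁ + n₂ − 2 = 41
p-value = P(T ≤ -2.636) ≈ 0.006
Since p ≈ 0.006 < α = 0.05, reject H0; the evidence is statistically significant.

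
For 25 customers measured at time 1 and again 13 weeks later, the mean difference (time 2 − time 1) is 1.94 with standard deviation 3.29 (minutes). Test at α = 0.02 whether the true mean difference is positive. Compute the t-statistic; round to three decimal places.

2.948

H0: μ_d = 0; H1: μ_d > 0 (paired t-test on the differences, right-tailed).
t = d̄/(s_d/√n) = 1.94/(3.29/√25) = 2.948
df = n − 1 = 24
p-value = P(T ≥ 2.948) ≈ 0.0035
Since p ≈ 0.0035 < α = 0.02, reject H0; the evidence is statistically significant.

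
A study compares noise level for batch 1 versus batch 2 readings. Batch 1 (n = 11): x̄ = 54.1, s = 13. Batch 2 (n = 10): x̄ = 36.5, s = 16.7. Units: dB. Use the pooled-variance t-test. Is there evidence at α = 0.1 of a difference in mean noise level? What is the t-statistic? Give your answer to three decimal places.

Let group 1 = batch 1, group 2 = batch 2. H0: μ_1 = μ_2; H1: μ_1 ≠ μ_2 (two-sample pooled-variance t-test, two-sided).
s_p² = [(11−1)·13² + (10−1)·16.7²]/(11+10−2) = 221.053
t = (54.1 − 36.5)/√[221.053·(1/11 + 1/10)] = 2.709
df = n₁ + n₂ − 2 = 19
Two-sided p-value ≈ 0.014
Since p ≈ 0.014 < α = 0.1, reject H0; the evidence is statistically significant.

2.709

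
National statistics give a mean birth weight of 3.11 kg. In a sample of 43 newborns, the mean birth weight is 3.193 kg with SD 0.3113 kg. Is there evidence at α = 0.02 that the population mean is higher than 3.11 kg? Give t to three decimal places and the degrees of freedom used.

H0: μ = 3.11; H1: μ > 3.11 (one-sample t-test, right-tailed).
t = (x̄ − μ₀)/(s/√n) = (3.193 − 3.11)/(0.3113/√43) = 1.748
df = n − 1 = 42
p-value = P(T ≥ 1.748) ≈ 0.0439
Since p ≈ 0.0439 > α = 0.02, fail to reject H0; the data do not provide sufficient evidence against H0.

t = 1.748, df = 42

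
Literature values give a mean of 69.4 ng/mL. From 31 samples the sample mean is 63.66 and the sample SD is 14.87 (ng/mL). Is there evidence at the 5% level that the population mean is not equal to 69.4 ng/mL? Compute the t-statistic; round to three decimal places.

-2.149

H0: μ = 69.4; H1: μ ≠ 69.4 (one-sample t-test, two-sided).
t = (x̄ − μ₀)/(s/√n) = (63.66 − 69.4)/(14.87/√31) = -2.149
df = n − 1 = 30
Two-sided p-value ≈ 0.040
Since p ≈ 0.040 < α = 0.05, reject H0; the data support H1.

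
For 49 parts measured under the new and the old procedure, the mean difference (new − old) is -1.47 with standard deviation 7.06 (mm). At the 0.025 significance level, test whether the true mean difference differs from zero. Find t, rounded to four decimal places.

-1.4575

H0: μ_d = 0; H1: μ_d ≠ 0 (paired t-test on the differences, two-sided).
t = d̄/(s_d/√n) = -1.47/(7.06/√49) = -1.4575
df = n − 1 = 48
Two-sided p-value ≈ 0.151
Since p ≈ 0.151 > α = 0.025, fail to reject H0; the evidence is not statistically significant.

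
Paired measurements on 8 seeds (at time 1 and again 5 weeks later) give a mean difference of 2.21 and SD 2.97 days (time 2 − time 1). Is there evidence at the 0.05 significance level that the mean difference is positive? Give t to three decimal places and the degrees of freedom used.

H0: μ_d = 0; H1: μ_d > 0 (paired t-test on the differences, right-tailed).
t = d̄/(s_d/√n) = 2.21/(2.97/√8) = 2.105
df = n − 1 = 7
p-value = P(T ≥ 2.105) ≈ 0.037
Since p ≈ 0.037 < α = 0.05, reject H0; the data support H1.

t = 2.105, df = 7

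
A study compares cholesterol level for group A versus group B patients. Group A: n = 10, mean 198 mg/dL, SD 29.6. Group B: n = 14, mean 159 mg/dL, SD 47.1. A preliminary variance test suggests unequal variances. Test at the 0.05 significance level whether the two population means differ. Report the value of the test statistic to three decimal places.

Let group 1 = group A, group 2 = group B. H0: μ_1 = μ_2; H1: μ_1 ≠ μ_2 (Welch's two-sample t-test, two-sided).
t = (x̄_1 − x̄_2)/√(s_1²/n_1 + s_2²/n_2) = (198 − 159)/√(29.6²/10 + 47.1²/14) = 2.486
Welch–Satterthwaite df ≈ 21.75
Two-sided p-value ≈ 0.0211
Since p ≈ 0.0211 < α = 0.05, reject H0; the data support H1.

2.486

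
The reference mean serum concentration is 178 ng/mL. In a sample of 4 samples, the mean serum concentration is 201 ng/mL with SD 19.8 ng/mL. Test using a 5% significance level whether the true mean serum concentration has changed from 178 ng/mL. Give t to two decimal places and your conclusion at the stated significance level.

H0: μ = 178; H1: μ ≠ 178 (one-sample t-test, two-sided).
t = (x̄ − μ₀)/(s/√n) = (201 − 178)/(19.8/√4) = 2.32
df = n − 1 = 3
Two-sided p-value ≈ 0.103
Since p ≈ 0.103 > α = 0.05, fail to reject H0; the data do not provide sufficient evidence against H0.

t = 2.32; fail to reject H0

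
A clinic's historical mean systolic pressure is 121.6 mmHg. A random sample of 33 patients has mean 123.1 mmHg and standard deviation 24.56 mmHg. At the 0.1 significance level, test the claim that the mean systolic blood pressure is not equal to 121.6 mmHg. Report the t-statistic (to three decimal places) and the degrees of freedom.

t = 0.351, df = 32

H0: μ = 121.6; H1: μ ≠ 121.6 (one-sample t-test, two-sided).
t = (x̄ − μ₀)/(s/√n) = (123.1 − 121.6)/(24.56/√33) = 0.351
df = n − 1 = 32
Two-sided p-value ≈ 0.728
Since p ≈ 0.728 > α = 0.1, fail to reject H0; the evidence is not statistically significant.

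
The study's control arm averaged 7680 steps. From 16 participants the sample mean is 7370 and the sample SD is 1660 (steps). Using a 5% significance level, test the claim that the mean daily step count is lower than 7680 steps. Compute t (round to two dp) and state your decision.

t = -0.75; fail to reject H0

H0: μ = 7680; H1: μ < 7680 (one-sample t-test, left-tailed).
t = (x̄ − μ₀)/(s/√n) = (7370 − 7680)/(1660/√16) = -0.75
df = n − 1 = 15
p-value = P(T ≤ -0.75) ≈ 0.2333
Since p ≈ 0.2333 > α = 0.05, fail to reject H0; the data do not provide sufficient evidence against H0.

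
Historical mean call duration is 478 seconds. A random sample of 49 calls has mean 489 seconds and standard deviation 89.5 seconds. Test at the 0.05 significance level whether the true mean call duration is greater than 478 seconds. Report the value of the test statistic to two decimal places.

H0: μ = 478; H1: μ > 478 (one-sample t-test, right-tailed).
t = (x̄ − μ₀)/(s/√n) = (489 − 478)/(89.5/√49) = 0.86
df = n − 1 = 48
p-value = P(T ≥ 0.86) ≈ 0.197
Since p ≈ 0.197 > α = 0.05, fail to reject H0; the data do not provide sufficient evidence against H0.

0.86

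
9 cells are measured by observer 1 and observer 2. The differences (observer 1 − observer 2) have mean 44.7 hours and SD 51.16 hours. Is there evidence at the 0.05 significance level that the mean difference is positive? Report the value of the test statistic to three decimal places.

H0: μ_d = 0; H1: μ_d > 0 (paired t-test on the differences, right-tailed).
t = d̄/(s_d/√n) = 44.7/(51.16/√9) = 2.621
df = n − 1 = 8
p-value = P(T ≥ 2.621) ≈ 0.015
Since p ≈ 0.015 < α = 0.05, reject H0; the data support H1.

2.621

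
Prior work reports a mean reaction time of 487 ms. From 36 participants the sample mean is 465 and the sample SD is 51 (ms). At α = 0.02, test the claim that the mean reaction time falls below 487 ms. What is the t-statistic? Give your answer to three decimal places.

H0: μ = 487; H1: μ < 487 (one-sample t-test, left-tailed).
t = (x̄ − μ₀)/(s/√n) = (465 − 487)/(51/√36) = -2.588
df = n − 1 = 35
p-value = P(T ≤ -2.588) ≈ 0.0070
Since p ≈ 0.0070 < α = 0.02, reject H0; the evidence is statistically significant.

-2.588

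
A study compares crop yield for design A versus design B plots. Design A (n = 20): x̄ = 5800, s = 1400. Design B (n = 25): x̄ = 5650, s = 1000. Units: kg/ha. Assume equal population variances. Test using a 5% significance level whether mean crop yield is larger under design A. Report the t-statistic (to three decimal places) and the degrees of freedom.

t = 0.419, df = 43

Let group 1 = design A, group 2 = design B. H0: μ_1 = μ_2; H1: μ_1 > μ_2 (two-sample pooled-variance t-test, right-tailed).
s_p² = [(20−1)·1400² + (25−1)·1000²]/(20+25−2) = 1424190
t = (5800 − 5650)/√[1424190·(1/20 + 1/25)] = 0.419
df = n₁ + n₂ − 2 = 43
p-value = P(T ≥ 0.419) ≈ 0.339
Since p ≈ 0.339 > α = 0.05, fail to reject H0; the evidence is not statistically significant.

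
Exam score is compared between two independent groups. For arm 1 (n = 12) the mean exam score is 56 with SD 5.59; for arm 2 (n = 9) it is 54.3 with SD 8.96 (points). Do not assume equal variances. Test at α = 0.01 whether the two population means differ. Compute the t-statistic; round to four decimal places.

0.5008

Let group 1 = arm 1, group 2 = arm 2. H0: μ_1 = μ_2; H1: μ_1 ≠ μ_2 (Welch's two-sample t-test, two-sided).
t = (x̄_1 − x̄_2)/√(s_1²/n_1 + s_2²/n_2) = (56 − 54.3)/√(5.59²/12 + 8.96²/9) = 0.5008
Welch–Satterthwaite df ≈ 12.57
Two-sided p-value ≈ 0.625
Since p ≈ 0.625 > α = 0.01, fail to reject H0; the data do not provide sufficient evidence against H0.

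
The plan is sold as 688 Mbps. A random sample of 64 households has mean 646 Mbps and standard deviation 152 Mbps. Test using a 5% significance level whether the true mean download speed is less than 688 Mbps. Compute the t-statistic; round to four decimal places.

-2.2105

H0: μ = 688; H1: μ < 688 (one-sample t-test, left-tailed).
t = (x̄ − μ₀)/(s/√n) = (646 − 688)/(152/√64) = -2.2105
df = n − 1 = 63
p-value = P(T ≤ -2.2105) ≈ 0.0154
Since p ≈ 0.0154 < α = 0.05, reject H0; the evidence is statistically significant.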